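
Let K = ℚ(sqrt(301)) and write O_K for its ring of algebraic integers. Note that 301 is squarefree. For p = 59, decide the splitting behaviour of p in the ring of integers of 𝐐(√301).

59 remains inert

Since 301 ≡ 1 mod 4, the ring of integers is ℤ[(1+√301)/2] with discriminant 301.
disc(K) = 301 is not divisible by 59; 59 is unramified.
Compute (301/59) via Euler: 6^((59-1)/2) mod 59 = 58, so (301/59) = -1.
(301/59) = -1, so 59 is inert.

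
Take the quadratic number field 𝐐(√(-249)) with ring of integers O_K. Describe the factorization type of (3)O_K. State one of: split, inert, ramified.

Since -249 ≢ 1 mod 4, the ring of integers is ℤ[√-249] with discriminant 4·(-249) = -996.
3 divides disc(K) = -996, so 3 ramifies.

ramified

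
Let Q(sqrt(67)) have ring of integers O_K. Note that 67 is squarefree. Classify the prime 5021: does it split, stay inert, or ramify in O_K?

inert

Since 67 ≢ 1 mod 4, the ring of integers is ℤ[√67] with discriminant 4·67 = 268.
Since gcd(5021, 268) = 1 the prime 5021 does not ramify.
(67/5021) = 67^2510 mod 5021 = 5020, giving Legendre symbol -1.
(67/5021) = -1, so 5021 is inert.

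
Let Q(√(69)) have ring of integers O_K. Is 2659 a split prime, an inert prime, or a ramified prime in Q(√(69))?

remains prime (inert)

Since 69 ≡ 1 mod 4, the ring of integers is ℤ[(1+√69)/2] with discriminant 69.
disc(K) = 69 is not divisible by 2659; 2659 is unramified.
Euler's criterion: 69^1329 mod 2659 = 2658. Thus (69|2659) = -1.
Legendre symbol -1 ⇒ 2659 is inert.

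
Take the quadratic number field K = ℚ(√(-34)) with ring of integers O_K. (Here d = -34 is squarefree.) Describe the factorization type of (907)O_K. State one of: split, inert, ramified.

p is inert

-34 mod 4 = 2, hence disc K = 4·(-34) = -136 and O_K = ℤ[√-34].
907 ∤ -136, so 907 is unramified.
Euler's criterion: (-34)^453 mod 907 = 906. Thus (-34|907) = -1.
Legendre symbol -1 ⇒ 907 is inert.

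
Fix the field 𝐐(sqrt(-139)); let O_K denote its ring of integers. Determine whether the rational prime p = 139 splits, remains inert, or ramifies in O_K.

ramifies in O_K

-139 mod 4 = 1, hence disc K = -139 and O_K = ℤ[(1+√-139)/2].
disc(K) = -139 = 139·(-1), so p = 139 is ramified.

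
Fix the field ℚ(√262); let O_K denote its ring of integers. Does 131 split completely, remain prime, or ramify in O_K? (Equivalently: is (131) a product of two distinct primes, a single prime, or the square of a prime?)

ramified

Since 262 ≢ 1 mod 4, the ring of integers is ℤ[√262] with discriminant 4·262 = 1048.
Ramification test: 131 | 1048. The prime 131 ramifies in K.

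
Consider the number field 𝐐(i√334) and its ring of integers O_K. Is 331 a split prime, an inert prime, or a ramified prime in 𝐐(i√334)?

Since -334 ≢ 1 mod 4, the ring of integers is ℤ[√-334] with discriminant 4·(-334) = -1336.
Since gcd(331, -1336) = 1 the prime 331 does not ramify.
Euler's criterion: (-334)^165 mod 331 = 1. Thus (-334|331) = 1.
Legendre symbol 1 ⇒ 331 is split.

p splits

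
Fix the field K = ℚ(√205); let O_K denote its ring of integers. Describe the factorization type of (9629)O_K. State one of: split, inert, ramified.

remains prime (inert)

d = 205 ≡ 1 (mod 4), so O_K = ℤ[(1+√205)/2] and disc(K) = d = 205.
9629 ∤ 205, so 9629 is unramified.
Compute (205/9629) via Euler: 205^((9629-1)/2) mod 9629 = 9628, so (205/9629) = -1.
d is a non-residue mod p, hence 9629 remains inert in O_K.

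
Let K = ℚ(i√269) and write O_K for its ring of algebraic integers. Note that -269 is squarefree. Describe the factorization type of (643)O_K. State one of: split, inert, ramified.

p is inert

Since -269 ≢ 1 mod 4, the ring of integers is ℤ[√-269] with discriminant 4·(-269) = -1076.
Since gcd(643, -1076) = 1 the prime 643 does not ramify.
Compute (-269/643) via Euler: 374^((643-1)/2) mod 643 = 642, so (-269/643) = -1.
Legendre symbol -1 ⇒ 643 is inert.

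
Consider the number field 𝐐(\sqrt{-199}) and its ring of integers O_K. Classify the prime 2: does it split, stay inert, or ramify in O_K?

-199 mod 4 = 1, hence disc K = -199 and O_K = ℤ[(1+√-199)/2].
2 ∤ -199, so 2 is unramified.
Checking d mod 8: -199 ≡ 1. Hence 2 is split in O_K.

2 splits in O_K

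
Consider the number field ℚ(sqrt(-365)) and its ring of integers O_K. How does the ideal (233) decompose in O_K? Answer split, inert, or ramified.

splits completely

Since -365 ≢ 1 mod 4, the ring of integers is ℤ[√-365] with discriminant 4·(-365) = -1460.
Since gcd(233, -1460) = 1 the prime 233 does not ramify.
(-365/233) = 101^116 mod 233 = 1, giving Legendre symbol 1.
(-365/233) = 1, so 233 splits.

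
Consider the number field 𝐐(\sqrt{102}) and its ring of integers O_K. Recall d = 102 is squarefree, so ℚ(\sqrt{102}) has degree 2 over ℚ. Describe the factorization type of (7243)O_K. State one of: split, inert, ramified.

split

d = 102 ≡ 2 (mod 4), so O_K = ℤ[√102] and disc(K) = 4d = 408.
7243 ∤ 408, so 7243 is unramified.
(102/7243) = 102^3621 mod 7243 = 1, giving Legendre symbol 1.
(102/7243) = 1, so 7243 splits.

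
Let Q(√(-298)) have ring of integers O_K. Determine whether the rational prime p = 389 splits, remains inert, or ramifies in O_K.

389 splits in O_K

d = -298 ≡ 2 (mod 4), so O_K = ℤ[√-298] and disc(K) = 4d = -1192.
disc(K) = -1192 is not divisible by 389; 389 is unramified.
Euler's criterion: (-298)^194 mod 389 = 1. Thus (-298|389) = 1.
Legendre symbol 1 ⇒ 389 is split.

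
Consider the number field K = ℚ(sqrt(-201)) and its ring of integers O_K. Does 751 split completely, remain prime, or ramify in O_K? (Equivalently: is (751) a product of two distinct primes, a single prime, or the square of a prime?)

remains prime (inert)

d = -201 ≡ 3 (mod 4), so O_K = ℤ[√-201] and disc(K) = 4d = -804.
751 ∤ -804, so 751 is unramified.
(-201/751) = 550^375 mod 751 = 750, giving Legendre symbol -1.
Legendre symbol -1 ⇒ 751 is inert.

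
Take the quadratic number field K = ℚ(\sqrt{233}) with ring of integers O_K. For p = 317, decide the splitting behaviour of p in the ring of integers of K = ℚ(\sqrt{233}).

233 mod 4 = 1, hence disc K = 233 and O_K = ℤ[(1+√233)/2].
disc(K) = 233 is not divisible by 317; 317 is unramified.
Euler's criterion: 233^158 mod 317 = 316. Thus (233|317) = -1.
d is a non-residue mod p, hence 317 remains inert in O_K.

inert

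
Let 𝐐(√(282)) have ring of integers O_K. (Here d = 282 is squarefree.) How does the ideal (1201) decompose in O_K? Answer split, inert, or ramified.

1201 remains inert

282 mod 4 = 2, hence disc K = 4·282 = 1128 and O_K = ℤ[√282].
Since gcd(1201, 1128) = 1 the prime 1201 does not ramify.
Compute (282/1201) via Euler: 282^((1201-1)/2) mod 1201 = 1200, so (282/1201) = -1.
(282/1201) = -1, so 1201 is inert.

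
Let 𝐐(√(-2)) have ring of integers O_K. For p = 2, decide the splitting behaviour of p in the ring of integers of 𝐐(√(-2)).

ramified — (2) = 𝔭²

Since -2 ≢ 1 mod 4, the ring of integers is ℤ[√-2] with discriminant 4·(-2) = -8.
Ramification test: 2 | -8. The prime 2 ramifies in K.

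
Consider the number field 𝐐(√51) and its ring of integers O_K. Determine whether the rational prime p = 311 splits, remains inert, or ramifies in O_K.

d = 51 ≡ 3 (mod 4), so O_K = ℤ[√51] and disc(K) = 4d = 204.
Since gcd(311, 204) = 1 the prime 311 does not ramify.
(51/311) = 51^155 mod 311 = 310, giving Legendre symbol -1.
d is a non-residue mod p, hence 311 remains inert in O_K.

remains prime (inert)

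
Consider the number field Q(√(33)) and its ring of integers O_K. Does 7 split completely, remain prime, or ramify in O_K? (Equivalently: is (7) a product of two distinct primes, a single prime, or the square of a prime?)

Since 33 ≡ 1 mod 4, the ring of integers is ℤ[(1+√33)/2] with discriminant 33.
Since gcd(7, 33) = 1 the prime 7 does not ramify.
Compute (33/7) via Euler: 5^((7-1)/2) mod 7 = 6, so (33/7) = -1.
(33/7) = -1, so 7 is inert.

p is inert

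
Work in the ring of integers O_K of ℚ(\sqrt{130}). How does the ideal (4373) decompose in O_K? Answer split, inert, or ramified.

inert — (4373) stays prime in O_K

Since 130 ≢ 1 mod 4, the ring of integers is ℤ[√130] with discriminant 4·130 = 520.
disc(K) = 520 is not divisible by 4373; 4373 is unramified.
Euler's criterion: 130^2186 mod 4373 = 4372. Thus (130|4373) = -1.
(130/4373) = -1, so 4373 is inert.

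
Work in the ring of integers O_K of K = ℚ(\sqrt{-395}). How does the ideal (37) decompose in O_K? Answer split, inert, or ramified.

Since -395 ≡ 1 mod 4, the ring of integers is ℤ[(1+√-395)/2] with discriminant -395.
37 ∤ -395, so 37 is unramified.
(-395/37) = 12^18 mod 37 = 1, giving Legendre symbol 1.
(-395/37) = 1, so 37 splits.

split — (37) = 𝔭₁𝔭₂ with 𝔭₁ ≠ 𝔭₂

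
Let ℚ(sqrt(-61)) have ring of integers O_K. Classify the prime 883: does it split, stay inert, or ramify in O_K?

d = -61 ≡ 3 (mod 4), so O_K = ℤ[√-61] and disc(K) = 4d = -244.
Since gcd(883, -244) = 1 the prime 883 does not ramify.
Legendre symbol by Euler's criterion: (-61/883) ≡ (-61)^441 ≡ 1 (mod 883), i.e. (-61/883) = 1.
(-61/883) = 1, so 883 splits.

split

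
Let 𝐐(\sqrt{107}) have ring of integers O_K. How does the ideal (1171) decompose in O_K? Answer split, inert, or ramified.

107 mod 4 = 3, hence disc K = 4·107 = 428 and O_K = ℤ[√107].
disc(K) = 428 is not divisible by 1171; 1171 is unramified.
(107/1171) = 107^585 mod 1171 = 1170, giving Legendre symbol -1.
Legendre symbol -1 ⇒ 1171 is inert.

remains prime (inert)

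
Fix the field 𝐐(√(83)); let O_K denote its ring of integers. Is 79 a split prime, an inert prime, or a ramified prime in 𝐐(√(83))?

Since 83 ≢ 1 mod 4, the ring of integers is ℤ[√83] with discriminant 4·83 = 332.
79 ∤ 332, so 79 is unramified.
(83/79) = 4^39 mod 79 = 1, giving Legendre symbol 1.
d is a quadratic residue mod p, hence 79 splits in O_K.

p splits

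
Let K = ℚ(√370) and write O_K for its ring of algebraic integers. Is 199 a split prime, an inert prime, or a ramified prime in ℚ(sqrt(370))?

d = 370 ≡ 2 (mod 4), so O_K = ℤ[√370] and disc(K) = 4d = 1480.
disc(K) = 1480 is not divisible by 199; 199 is unramified.
Compute (370/199) via Euler: 171^((199-1)/2) mod 199 = 198, so (370/199) = -1.
d is a non-residue mod p, hence 199 remains inert in O_K.

inert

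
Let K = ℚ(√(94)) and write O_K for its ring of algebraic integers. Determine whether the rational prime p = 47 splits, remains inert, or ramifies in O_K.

Since 94 ≢ 1 mod 4, the ring of integers is ℤ[√94] with discriminant 4·94 = 376.
disc(K) = 376 = 47·8, so p = 47 is ramified.

ramified — (47) = 𝔭²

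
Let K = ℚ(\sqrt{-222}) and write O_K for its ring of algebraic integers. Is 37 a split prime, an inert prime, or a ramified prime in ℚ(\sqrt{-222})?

d = -222 ≡ 2 (mod 4), so O_K = ℤ[√-222] and disc(K) = 4d = -888.
disc(K) = -888 = 37·(-24), so p = 37 is ramified.

37 is ramified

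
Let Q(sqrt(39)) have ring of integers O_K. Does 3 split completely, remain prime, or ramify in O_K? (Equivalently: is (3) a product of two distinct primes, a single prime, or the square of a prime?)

d = 39 ≡ 3 (mod 4), so O_K = ℤ[√39] and disc(K) = 4d = 156.
disc(K) = 156 = 3·52, so p = 3 is ramified.

ramifies in O_K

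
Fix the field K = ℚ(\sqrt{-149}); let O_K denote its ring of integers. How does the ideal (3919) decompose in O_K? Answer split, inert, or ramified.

inert — (3919) stays prime in O_K

Since -149 ≢ 1 mod 4, the ring of integers is ℤ[√-149] with discriminant 4·(-149) = -596.
3919 ∤ -596, so 3919 is unramified.
Compute (-149/3919) via Euler: 3770^((3919-1)/2) mod 3919 = 3918, so (-149/3919) = -1.
d is a non-residue mod p, hence 3919 remains inert in O_K.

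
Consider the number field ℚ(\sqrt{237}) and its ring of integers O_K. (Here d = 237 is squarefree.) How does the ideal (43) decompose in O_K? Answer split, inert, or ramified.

237 mod 4 = 1, hence disc K = 237 and O_K = ℤ[(1+√237)/2].
Since gcd(43, 237) = 1 the prime 43 does not ramify.
Compute (237/43) via Euler: 22^((43-1)/2) mod 43 = 42, so (237/43) = -1.
Legendre symbol -1 ⇒ 43 is inert.

remains prime (inert)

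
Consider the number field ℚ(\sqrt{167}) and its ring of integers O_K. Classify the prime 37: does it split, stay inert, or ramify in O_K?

d = 167 ≡ 3 (mod 4), so O_K = ℤ[√167] and disc(K) = 4d = 668.
37 ∤ 668, so 37 is unramified.
Compute (167/37) via Euler: 19^((37-1)/2) mod 37 = 36, so (167/37) = -1.
d is a non-residue mod p, hence 37 remains inert in O_K.

p is inert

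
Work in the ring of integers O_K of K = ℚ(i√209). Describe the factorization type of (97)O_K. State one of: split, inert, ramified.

remains prime (inert)

d = -209 ≡ 3 (mod 4), so O_K = ℤ[√-209] and disc(K) = 4d = -836.
disc(K) = -836 is not divisible by 97; 97 is unramified.
Euler's criterion: (-209)^48 mod 97 = 96. Thus (-209|97) = -1.
(-209/97) = -1, so 97 is inert.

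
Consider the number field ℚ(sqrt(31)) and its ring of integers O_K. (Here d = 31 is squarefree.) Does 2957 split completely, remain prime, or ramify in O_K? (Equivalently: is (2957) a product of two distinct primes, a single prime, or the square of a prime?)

d = 31 ≡ 3 (mod 4), so O_K = ℤ[√31] and disc(K) = 4d = 124.
2957 ∤ 124, so 2957 is unramified.
Legendre symbol by Euler's criterion: (31/2957) ≡ 31^1478 ≡ 2956 (mod 2957), i.e. (31/2957) = -1.
(31/2957) = -1, so 2957 is inert.

2957 remains inert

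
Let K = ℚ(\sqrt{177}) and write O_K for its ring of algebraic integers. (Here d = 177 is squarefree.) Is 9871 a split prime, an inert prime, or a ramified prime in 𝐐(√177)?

9871 remains inert

177 mod 4 = 1, hence disc K = 177 and O_K = ℤ[(1+√177)/2].
9871 ∤ 177, so 9871 is unramified.
Legendre symbol by Euler's criterion: (177/9871) ≡ 177^4935 ≡ 9870 (mod 9871), i.e. (177/9871) = -1.
Legendre symbol -1 ⇒ 9871 is inert.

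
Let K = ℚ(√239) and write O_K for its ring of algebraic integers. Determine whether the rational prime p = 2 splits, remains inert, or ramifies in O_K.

Since 239 ≢ 1 mod 4, the ring of integers is ℤ[√239] with discriminant 4·239 = 956.
2 divides disc(K) = 956, so 2 ramifies.

2 is ramified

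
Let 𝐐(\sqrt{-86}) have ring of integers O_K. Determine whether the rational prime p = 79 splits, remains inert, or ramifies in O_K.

-86 mod 4 = 2, hence disc K = 4·(-86) = -344 and O_K = ℤ[√-86].
Since gcd(79, -344) = 1 the prime 79 does not ramify.
Compute (-86/79) via Euler: 72^((79-1)/2) mod 79 = 1, so (-86/79) = 1.
Legendre symbol 1 ⇒ 79 is split.

p splits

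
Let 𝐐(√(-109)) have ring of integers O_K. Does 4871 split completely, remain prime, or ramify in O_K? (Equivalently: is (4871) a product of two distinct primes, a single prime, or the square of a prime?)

inert — (4871) stays prime in O_K

Since -109 ≢ 1 mod 4, the ring of integers is ℤ[√-109] with discriminant 4·(-109) = -436.
Since gcd(4871, -436) = 1 the prime 4871 does not ramify.
Compute (-109/4871) via Euler: 4762^((4871-1)/2) mod 4871 = 4870, so (-109/4871) = -1.
(-109/4871) = -1, so 4871 is inert.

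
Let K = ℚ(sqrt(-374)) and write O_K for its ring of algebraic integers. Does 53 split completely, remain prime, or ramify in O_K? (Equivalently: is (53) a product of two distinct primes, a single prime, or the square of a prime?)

p is inert

-374 mod 4 = 2, hence disc K = 4·(-374) = -1496 and O_K = ℤ[√-374].
53 ∤ -1496, so 53 is unramified.
Legendre symbol by Euler's criterion: (-374/53) ≡ (-374)^26 ≡ 52 (mod 53), i.e. (-374/53) = -1.
d is a non-residue mod p, hence 53 remains inert in O_K.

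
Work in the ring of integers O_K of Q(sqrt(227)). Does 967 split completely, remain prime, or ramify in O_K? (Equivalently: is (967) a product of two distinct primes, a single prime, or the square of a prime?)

227 mod 4 = 3, hence disc K = 4·227 = 908 and O_K = ℤ[√227].
disc(K) = 908 is not divisible by 967; 967 is unramified.
Euler's criterion: 227^483 mod 967 = 966. Thus (227|967) = -1.
(227/967) = -1, so 967 is inert.

remains prime (inert)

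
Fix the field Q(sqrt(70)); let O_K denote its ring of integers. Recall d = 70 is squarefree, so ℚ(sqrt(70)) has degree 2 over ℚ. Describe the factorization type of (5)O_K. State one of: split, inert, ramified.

d = 70 ≡ 2 (mod 4), so O_K = ℤ[√70] and disc(K) = 4d = 280.
disc(K) = 280 = 5·56, so p = 5 is ramified.

ramified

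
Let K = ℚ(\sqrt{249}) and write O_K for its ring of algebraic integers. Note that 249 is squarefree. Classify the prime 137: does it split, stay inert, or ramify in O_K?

Since 249 ≡ 1 mod 4, the ring of integers is ℤ[(1+√249)/2] with discriminant 249.
disc(K) = 249 is not divisible by 137; 137 is unramified.
Compute (249/137) via Euler: 112^((137-1)/2) mod 137 = 1, so (249/137) = 1.
Legendre symbol 1 ⇒ 137 is split.

p splits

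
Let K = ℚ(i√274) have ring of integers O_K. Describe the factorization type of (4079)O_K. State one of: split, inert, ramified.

d = -274 ≡ 2 (mod 4), so O_K = ℤ[√-274] and disc(K) = 4d = -1096.
4079 ∤ -1096, so 4079 is unramified.
Euler's criterion: (-274)^2039 mod 4079 = 1. Thus (-274|4079) = 1.
(-274/4079) = 1, so 4079 splits.

split — (4079) = 𝔭₁𝔭₂ with 𝔭₁ ≠ 𝔭₂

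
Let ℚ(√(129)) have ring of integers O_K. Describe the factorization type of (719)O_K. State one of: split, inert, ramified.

129 mod 4 = 1, hence disc K = 129 and O_K = ℤ[(1+√129)/2].
Since gcd(719, 129) = 1 the prime 719 does not ramify.
Legendre symbol by Euler's criterion: (129/719) ≡ 129^359 ≡ 718 (mod 719), i.e. (129/719) = -1.
d is a non-residue mod p, hence 719 remains inert in O_K.

inert — (719) stays prime in O_K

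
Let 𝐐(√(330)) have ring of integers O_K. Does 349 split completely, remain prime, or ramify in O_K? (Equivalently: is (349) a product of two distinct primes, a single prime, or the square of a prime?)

349 splits in O_K

330 mod 4 = 2, hence disc K = 4·330 = 1320 and O_K = ℤ[√330].
Since gcd(349, 1320) = 1 the prime 349 does not ramify.
(330/349) = 330^174 mod 349 = 1, giving Legendre symbol 1.
Legendre symbol 1 ⇒ 349 is split.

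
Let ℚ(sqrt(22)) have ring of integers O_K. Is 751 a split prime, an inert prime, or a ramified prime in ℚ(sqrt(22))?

inert

Since 22 ≢ 1 mod 4, the ring of integers is ℤ[√22] with discriminant 4·22 = 88.
disc(K) = 88 is not divisible by 751; 751 is unramified.
Compute (22/751) via Euler: 22^((751-1)/2) mod 751 = 750, so (22/751) = -1.
(22/751) = -1, so 751 is inert.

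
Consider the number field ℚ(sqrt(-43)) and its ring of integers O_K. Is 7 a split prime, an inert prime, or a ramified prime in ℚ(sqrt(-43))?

remains prime (inert)

d = -43 ≡ 1 (mod 4), so O_K = ℤ[(1+√-43)/2] and disc(K) = d = -43.
disc(K) = -43 is not divisible by 7; 7 is unramified.
Euler's criterion: (-43)^3 mod 7 = 6. Thus (-43|7) = -1.
d is a non-residue mod p, hence 7 remains inert in O_K.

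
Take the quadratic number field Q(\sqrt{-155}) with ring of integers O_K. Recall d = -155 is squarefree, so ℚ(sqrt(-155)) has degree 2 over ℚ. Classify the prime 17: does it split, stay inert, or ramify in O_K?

p splits

d = -155 ≡ 1 (mod 4), so O_K = ℤ[(1+√-155)/2] and disc(K) = d = -155.
17 ∤ -155, so 17 is unramified.
Euler's criterion: (-155)^8 mod 17 = 1. Thus (-155|17) = 1.
d is a quadratic residue mod p, hence 17 splits in O_K.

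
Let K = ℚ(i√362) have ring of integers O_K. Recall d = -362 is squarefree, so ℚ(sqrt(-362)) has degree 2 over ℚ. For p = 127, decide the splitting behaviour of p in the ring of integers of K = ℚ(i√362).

split

d = -362 ≡ 2 (mod 4), so O_K = ℤ[√-362] and disc(K) = 4d = -1448.
127 ∤ -1448, so 127 is unramified.
Legendre symbol by Euler's criterion: (-362/127) ≡ (-362)^63 ≡ 1 (mod 127), i.e. (-362/127) = 1.
Legendre symbol 1 ⇒ 127 is split.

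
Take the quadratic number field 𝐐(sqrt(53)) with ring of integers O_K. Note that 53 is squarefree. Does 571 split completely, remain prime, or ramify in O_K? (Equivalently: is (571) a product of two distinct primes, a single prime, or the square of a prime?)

remains prime (inert)

d = 53 ≡ 1 (mod 4), so O_K = ℤ[(1+√53)/2] and disc(K) = d = 53.
571 ∤ 53, so 571 is unramified.
Euler's criterion: 53^285 mod 571 = 570. Thus (53|571) = -1.
(53/571) = -1, so 571 is inert.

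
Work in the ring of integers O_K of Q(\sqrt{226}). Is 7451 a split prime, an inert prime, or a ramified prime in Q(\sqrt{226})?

remains prime (inert)

d = 226 ≡ 2 (mod 4), so O_K = ℤ[√226] and disc(K) = 4d = 904.
7451 ∤ 904, so 7451 is unramified.
Euler's criterion: 226^3725 mod 7451 = 7450. Thus (226|7451) = -1.
d is a non-residue mod p, hence 7451 remains inert in O_K.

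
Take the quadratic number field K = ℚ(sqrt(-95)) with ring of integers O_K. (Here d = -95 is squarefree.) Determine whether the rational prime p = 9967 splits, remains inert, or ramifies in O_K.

p is inert

-95 mod 4 = 1, hence disc K = -95 and O_K = ℤ[(1+√-95)/2].
9967 ∤ -95, so 9967 is unramified.
Compute (-95/9967) via Euler: 9872^((9967-1)/2) mod 9967 = 9966, so (-95/9967) = -1.
d is a non-residue mod p, hence 9967 remains inert in O_K.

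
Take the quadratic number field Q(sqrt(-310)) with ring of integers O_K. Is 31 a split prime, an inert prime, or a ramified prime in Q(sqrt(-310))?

d = -310 ≡ 2 (mod 4), so O_K = ℤ[√-310] and disc(K) = 4d = -1240.
31 divides disc(K) = -1240, so 31 ramifies.

31 is ramified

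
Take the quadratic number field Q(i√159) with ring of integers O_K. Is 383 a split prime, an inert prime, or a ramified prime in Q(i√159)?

split — (383) = 𝔭₁𝔭₂ with 𝔭₁ ≠ 𝔭₂

d = -159 ≡ 1 (mod 4), so O_K = ℤ[(1+√-159)/2] and disc(K) = d = -159.
Since gcd(383, -159) = 1 the prime 383 does not ramify.
(-159/383) = 224^191 mod 383 = 1, giving Legendre symbol 1.
Legendre symbol 1 ⇒ 383 is split.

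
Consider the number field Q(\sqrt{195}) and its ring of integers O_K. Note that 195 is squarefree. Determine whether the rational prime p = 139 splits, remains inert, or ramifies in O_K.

inert

Since 195 ≢ 1 mod 4, the ring of integers is ℤ[√195] with discriminant 4·195 = 780.
disc(K) = 780 is not divisible by 139; 139 is unramified.
Compute (195/139) via Euler: 56^((139-1)/2) mod 139 = 138, so (195/139) = -1.
Legendre symbol -1 ⇒ 139 is inert.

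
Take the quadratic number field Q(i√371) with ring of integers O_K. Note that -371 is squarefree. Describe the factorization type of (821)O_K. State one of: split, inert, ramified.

remains prime (inert)

-371 mod 4 = 1, hence disc K = -371 and O_K = ℤ[(1+√-371)/2].
Since gcd(821, -371) = 1 the prime 821 does not ramify.
Euler's criterion: (-371)^410 mod 821 = 820. Thus (-371|821) = -1.
(-371/821) = -1, so 821 is inert.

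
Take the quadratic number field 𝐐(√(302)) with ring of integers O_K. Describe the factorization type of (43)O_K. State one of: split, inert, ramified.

Since 302 ≢ 1 mod 4, the ring of integers is ℤ[√302] with discriminant 4·302 = 1208.
Since gcd(43, 1208) = 1 the prime 43 does not ramify.
(302/43) = 1^21 mod 43 = 1, giving Legendre symbol 1.
(302/43) = 1, so 43 splits.

p splits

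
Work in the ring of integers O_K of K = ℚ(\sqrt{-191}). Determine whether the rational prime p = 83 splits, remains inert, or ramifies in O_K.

83 remains inert

-191 mod 4 = 1, hence disc K = -191 and O_K = ℤ[(1+√-191)/2].
83 ∤ -191, so 83 is unramified.
Compute (-191/83) via Euler: 58^((83-1)/2) mod 83 = 82, so (-191/83) = -1.
d is a non-residue mod p, hence 83 remains inert in O_K.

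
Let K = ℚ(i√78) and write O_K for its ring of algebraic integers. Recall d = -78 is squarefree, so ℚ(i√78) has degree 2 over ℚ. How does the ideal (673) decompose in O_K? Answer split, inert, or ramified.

split — (673) = 𝔭₁𝔭₂ with 𝔭₁ ≠ 𝔭₂

-78 mod 4 = 2, hence disc K = 4·(-78) = -312 and O_K = ℤ[√-78].
Since gcd(673, -312) = 1 the prime 673 does not ramify.
(-78/673) = 595^336 mod 673 = 1, giving Legendre symbol 1.
d is a quadratic residue mod p, hence 673 splits in O_K.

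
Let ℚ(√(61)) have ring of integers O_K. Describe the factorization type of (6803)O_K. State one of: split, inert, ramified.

p is inert

d = 61 ≡ 1 (mod 4), so O_K = ℤ[(1+√61)/2] and disc(K) = d = 61.
6803 ∤ 61, so 6803 is unramified.
Compute (61/6803) via Euler: 61^((6803-1)/2) mod 6803 = 6802, so (61/6803) = -1.
d is a non-residue mod p, hence 6803 remains inert in O_K.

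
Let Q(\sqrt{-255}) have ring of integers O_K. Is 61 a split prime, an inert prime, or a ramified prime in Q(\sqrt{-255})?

remains prime (inert)

d = -255 ≡ 1 (mod 4), so O_K = ℤ[(1+√-255)/2] and disc(K) = d = -255.
disc(K) = -255 is not divisible by 61; 61 is unramified.
Legendre symbol by Euler's criterion: (-255/61) ≡ (-255)^30 ≡ 60 (mod 61), i.e. (-255/61) = -1.
Legendre symbol -1 ⇒ 61 is inert.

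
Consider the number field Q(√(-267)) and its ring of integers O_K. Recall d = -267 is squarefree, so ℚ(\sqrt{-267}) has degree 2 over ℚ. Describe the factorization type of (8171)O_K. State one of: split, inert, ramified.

p is inert

d = -267 ≡ 1 (mod 4), so O_K = ℤ[(1+√-267)/2] and disc(K) = d = -267.
disc(K) = -267 is not divisible by 8171; 8171 is unramified.
Euler's criterion: (-267)^4085 mod 8171 = 8170. Thus (-267|8171) = -1.
(-267/8171) = -1, so 8171 is inert.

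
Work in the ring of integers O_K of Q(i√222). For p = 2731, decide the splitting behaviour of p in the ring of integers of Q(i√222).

inert — (2731) stays prime in O_K

d = -222 ≡ 2 (mod 4), so O_K = ℤ[√-222] and disc(K) = 4d = -888.
disc(K) = -888 is not divisible by 2731; 2731 is unramified.
Legendre symbol by Euler's criterion: (-222/2731) ≡ (-222)^1365 ≡ 2730 (mod 2731), i.e. (-222/2731) = -1.
(-222/2731) = -1, so 2731 is inert.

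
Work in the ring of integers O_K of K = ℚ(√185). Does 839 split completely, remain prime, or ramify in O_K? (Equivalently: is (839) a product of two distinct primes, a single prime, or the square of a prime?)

p splits

Since 185 ≡ 1 mod 4, the ring of integers is ℤ[(1+√185)/2] with discriminant 185.
disc(K) = 185 is not divisible by 839; 839 is unramified.
Euler's criterion: 185^419 mod 839 = 1. Thus (185|839) = 1.
Legendre symbol 1 ⇒ 839 is split.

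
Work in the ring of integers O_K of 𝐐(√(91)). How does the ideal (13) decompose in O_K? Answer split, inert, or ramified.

13 is ramified

91 mod 4 = 3, hence disc K = 4·91 = 364 and O_K = ℤ[√91].
Ramification test: 13 | 364. The prime 13 ramifies in K.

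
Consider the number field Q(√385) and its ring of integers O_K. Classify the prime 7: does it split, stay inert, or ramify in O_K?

7 is ramified

d = 385 ≡ 1 (mod 4), so O_K = ℤ[(1+√385)/2] and disc(K) = d = 385.
disc(K) = 385 = 7·55, so p = 7 is ramified.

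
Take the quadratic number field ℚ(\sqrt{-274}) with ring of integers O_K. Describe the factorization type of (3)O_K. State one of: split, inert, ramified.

Since -274 ≢ 1 mod 4, the ring of integers is ℤ[√-274] with discriminant 4·(-274) = -1096.
Since gcd(3, -1096) = 1 the prime 3 does not ramify.
Euler's criterion: (-274)^1 mod 3 = 2. Thus (-274|3) = -1.
Legendre symbol -1 ⇒ 3 is inert.

remains prime (inert)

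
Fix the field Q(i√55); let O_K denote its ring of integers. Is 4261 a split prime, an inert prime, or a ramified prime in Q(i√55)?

d = -55 ≡ 1 (mod 4), so O_K = ℤ[(1+√-55)/2] and disc(K) = d = -55.
Since gcd(4261, -55) = 1 the prime 4261 does not ramify.
Legendre symbol by Euler's criterion: (-55/4261) ≡ (-55)^2130 ≡ 1 (mod 4261), i.e. (-55/4261) = 1.
d is a quadratic residue mod p, hence 4261 splits in O_K.

4261 splits in O_K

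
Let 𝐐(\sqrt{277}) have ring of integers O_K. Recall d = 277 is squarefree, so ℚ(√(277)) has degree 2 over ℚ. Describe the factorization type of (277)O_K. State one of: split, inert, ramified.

d = 277 ≡ 1 (mod 4), so O_K = ℤ[(1+√277)/2] and disc(K) = d = 277.
277 divides disc(K) = 277, so 277 ramifies.

ramifies in O_K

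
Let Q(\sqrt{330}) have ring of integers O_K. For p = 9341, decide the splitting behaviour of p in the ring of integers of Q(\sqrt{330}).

remains prime (inert)

d = 330 ≡ 2 (mod 4), so O_K = ℤ[√330] and disc(K) = 4d = 1320.
9341 ∤ 1320, so 9341 is unramified.
Euler's criterion: 330^4670 mod 9341 = 9340. Thus (330|9341) = -1.
(330/9341) = -1, so 9341 is inert.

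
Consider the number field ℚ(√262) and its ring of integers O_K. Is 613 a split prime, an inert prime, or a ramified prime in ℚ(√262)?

Since 262 ≢ 1 mod 4, the ring of integers is ℤ[√262] with discriminant 4·262 = 1048.
Since gcd(613, 1048) = 1 the prime 613 does not ramify.
Compute (262/613) via Euler: 262^((613-1)/2) mod 613 = 612, so (262/613) = -1.
d is a non-residue mod p, hence 613 remains inert in O_K.

613 remains inert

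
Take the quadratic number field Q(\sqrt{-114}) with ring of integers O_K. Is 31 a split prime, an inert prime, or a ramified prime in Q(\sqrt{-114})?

splits completely

Since -114 ≢ 1 mod 4, the ring of integers is ℤ[√-114] with discriminant 4·(-114) = -456.
31 ∤ -456, so 31 is unramified.
Compute (-114/31) via Euler: 10^((31-1)/2) mod 31 = 1, so (-114/31) = 1.
d is a quadratic residue mod p, hence 31 splits in O_K.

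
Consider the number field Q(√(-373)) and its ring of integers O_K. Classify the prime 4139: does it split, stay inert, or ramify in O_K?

p is inert

-373 mod 4 = 3, hence disc K = 4·(-373) = -1492 and O_K = ℤ[√-373].
disc(K) = -1492 is not divisible by 4139; 4139 is unramified.
(-373/4139) = 3766^2069 mod 4139 = 4138, giving Legendre symbol -1.
Legendre symbol -1 ⇒ 4139 is inert.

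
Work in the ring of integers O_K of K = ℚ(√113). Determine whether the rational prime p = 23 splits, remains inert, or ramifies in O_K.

d = 113 ≡ 1 (mod 4), so O_K = ℤ[(1+√113)/2] and disc(K) = d = 113.
Since gcd(23, 113) = 1 the prime 23 does not ramify.
Euler's criterion: 113^11 mod 23 = 22. Thus (113|23) = -1.
(113/23) = -1, so 23 is inert.

inert — (23) stays prime in O_K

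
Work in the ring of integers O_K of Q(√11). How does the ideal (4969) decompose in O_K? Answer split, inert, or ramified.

remains prime (inert)

Since 11 ≢ 1 mod 4, the ring of integers is ℤ[√11] with discriminant 4·11 = 44.
disc(K) = 44 is not divisible by 4969; 4969 is unramified.
Compute (11/4969) via Euler: 11^((4969-1)/2) mod 4969 = 4968, so (11/4969) = -1.
d is a non-residue mod p, hence 4969 remains inert in O_K.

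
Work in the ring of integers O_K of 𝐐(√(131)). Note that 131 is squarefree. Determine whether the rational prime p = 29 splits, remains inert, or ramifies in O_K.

29 remains inert

Since 131 ≢ 1 mod 4, the ring of integers is ℤ[√131] with discriminant 4·131 = 524.
disc(K) = 524 is not divisible by 29; 29 is unramified.
Compute (131/29) via Euler: 15^((29-1)/2) mod 29 = 28, so (131/29) = -1.
d is a non-residue mod p, hence 29 remains inert in O_K.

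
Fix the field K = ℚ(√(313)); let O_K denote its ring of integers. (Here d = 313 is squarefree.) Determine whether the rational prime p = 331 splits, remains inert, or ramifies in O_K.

d = 313 ≡ 1 (mod 4), so O_K = ℤ[(1+√313)/2] and disc(K) = d = 313.
Since gcd(331, 313) = 1 the prime 331 does not ramify.
Euler's criterion: 313^165 mod 331 = 1. Thus (313|331) = 1.
Legendre symbol 1 ⇒ 331 is split.

splits completely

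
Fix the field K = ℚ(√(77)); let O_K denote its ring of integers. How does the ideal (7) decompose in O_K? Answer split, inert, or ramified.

ramified — (7) = 𝔭²

d = 77 ≡ 1 (mod 4), so O_K = ℤ[(1+√77)/2] and disc(K) = d = 77.
Ramification test: 7 | 77. The prime 7 ramifies in K.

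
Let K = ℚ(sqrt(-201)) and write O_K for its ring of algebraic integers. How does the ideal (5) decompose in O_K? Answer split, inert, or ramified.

d = -201 ≡ 3 (mod 4), so O_K = ℤ[√-201] and disc(K) = 4d = -804.
Since gcd(5, -804) = 1 the prime 5 does not ramify.
(-201/5) = 4^2 mod 5 = 1, giving Legendre symbol 1.
Legendre symbol 1 ⇒ 5 is split.

splits completely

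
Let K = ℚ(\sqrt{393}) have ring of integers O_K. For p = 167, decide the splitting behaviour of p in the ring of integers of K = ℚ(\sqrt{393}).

d = 393 ≡ 1 (mod 4), so O_K = ℤ[(1+√393)/2] and disc(K) = d = 393.
Since gcd(167, 393) = 1 the prime 167 does not ramify.
Euler's criterion: 393^83 mod 167 = 166. Thus (393|167) = -1.
Legendre symbol -1 ⇒ 167 is inert.

p is inert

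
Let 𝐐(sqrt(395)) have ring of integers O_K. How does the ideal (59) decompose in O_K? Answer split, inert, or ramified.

Since 395 ≢ 1 mod 4, the ring of integers is ℤ[√395] with discriminant 4·395 = 1580.
59 ∤ 1580, so 59 is unramified.
Euler's criterion: 395^29 mod 59 = 1. Thus (395|59) = 1.
d is a quadratic residue mod p, hence 59 splits in O_K.

59 splits in O_K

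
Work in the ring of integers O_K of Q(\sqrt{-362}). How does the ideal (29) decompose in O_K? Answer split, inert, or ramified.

inert — (29) stays prime in O_K

Since -362 ≢ 1 mod 4, the ring of integers is ℤ[√-362] with discriminant 4·(-362) = -1448.
Since gcd(29, -1448) = 1 the prime 29 does not ramify.
Compute (-362/29) via Euler: 15^((29-1)/2) mod 29 = 28, so (-362/29) = -1.
d is a non-residue mod p, hence 29 remains inert in O_K.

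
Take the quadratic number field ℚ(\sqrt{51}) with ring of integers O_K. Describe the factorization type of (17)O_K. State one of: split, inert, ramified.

51 mod 4 = 3, hence disc K = 4·51 = 204 and O_K = ℤ[√51].
Ramification test: 17 | 204. The prime 17 ramifies in K.

ramified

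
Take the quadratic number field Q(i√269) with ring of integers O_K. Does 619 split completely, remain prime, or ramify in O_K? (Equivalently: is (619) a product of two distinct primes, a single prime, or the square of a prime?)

619 remains inert

-269 mod 4 = 3, hence disc K = 4·(-269) = -1076 and O_K = ℤ[√-269].
Since gcd(619, -1076) = 1 the prime 619 does not ramify.
Euler's criterion: (-269)^309 mod 619 = 618. Thus (-269|619) = -1.
Legendre symbol -1 ⇒ 619 is inert.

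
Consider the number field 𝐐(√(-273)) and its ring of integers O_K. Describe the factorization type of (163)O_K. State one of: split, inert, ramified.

splits completely

d = -273 ≡ 3 (mod 4), so O_K = ℤ[√-273] and disc(K) = 4d = -1092.
163 ∤ -1092, so 163 is unramified.
Compute (-273/163) via Euler: 53^((163-1)/2) mod 163 = 1, so (-273/163) = 1.
(-273/163) = 1, so 163 splits.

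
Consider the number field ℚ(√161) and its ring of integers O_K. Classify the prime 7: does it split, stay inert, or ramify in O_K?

ramified

161 mod 4 = 1, hence disc K = 161 and O_K = ℤ[(1+√161)/2].
disc(K) = 161 = 7·23, so p = 7 is ramified.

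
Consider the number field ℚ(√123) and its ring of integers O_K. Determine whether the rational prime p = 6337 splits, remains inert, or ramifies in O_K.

6337 splits in O_K

123 mod 4 = 3, hence disc K = 4·123 = 492 and O_K = ℤ[√123].
disc(K) = 492 is not divisible by 6337; 6337 is unramified.
Euler's criterion: 123^3168 mod 6337 = 1. Thus (123|6337) = 1.
(123/6337) = 1, so 6337 splits.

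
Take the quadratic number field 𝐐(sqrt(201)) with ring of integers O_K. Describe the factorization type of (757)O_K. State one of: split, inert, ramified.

Since 201 ≡ 1 mod 4, the ring of integers is ℤ[(1+√201)/2] with discriminant 201.
disc(K) = 201 is not divisible by 757; 757 is unramified.
Euler's criterion: 201^378 mod 757 = 756. Thus (201|757) = -1.
Legendre symbol -1 ⇒ 757 is inert.

p is inert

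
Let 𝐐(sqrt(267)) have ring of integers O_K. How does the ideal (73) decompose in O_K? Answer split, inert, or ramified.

split

d = 267 ≡ 3 (mod 4), so O_K = ℤ[√267] and disc(K) = 4d = 1068.
disc(K) = 1068 is not divisible by 73; 73 is unramified.
Legendre symbol by Euler's criterion: (267/73) ≡ 267^36 ≡ 1 (mod 73), i.e. (267/73) = 1.
Legendre symbol 1 ⇒ 73 is split.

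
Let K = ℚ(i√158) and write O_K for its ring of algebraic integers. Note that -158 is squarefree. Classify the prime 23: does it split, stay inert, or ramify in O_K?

-158 mod 4 = 2, hence disc K = 4·(-158) = -632 and O_K = ℤ[√-158].
23 ∤ -632, so 23 is unramified.
Legendre symbol by Euler's criterion: (-158/23) ≡ (-158)^11 ≡ 1 (mod 23), i.e. (-158/23) = 1.
(-158/23) = 1, so 23 splits.

splits completely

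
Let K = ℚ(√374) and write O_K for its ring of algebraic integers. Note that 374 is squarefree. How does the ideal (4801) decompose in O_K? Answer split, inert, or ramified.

inert

d = 374 ≡ 2 (mod 4), so O_K = ℤ[√374] and disc(K) = 4d = 1496.
Since gcd(4801, 1496) = 1 the prime 4801 does not ramify.
Compute (374/4801) via Euler: 374^((4801-1)/2) mod 4801 = 4800, so (374/4801) = -1.
(374/4801) = -1, so 4801 is inert.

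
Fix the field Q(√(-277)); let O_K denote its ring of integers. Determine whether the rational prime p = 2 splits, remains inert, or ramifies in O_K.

d = -277 ≡ 3 (mod 4), so O_K = ℤ[√-277] and disc(K) = 4d = -1108.
2 divides disc(K) = -1108, so 2 ramifies.

p ramifies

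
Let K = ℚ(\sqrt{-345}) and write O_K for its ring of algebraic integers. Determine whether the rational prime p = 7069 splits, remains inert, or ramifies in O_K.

-345 mod 4 = 3, hence disc K = 4·(-345) = -1380 and O_K = ℤ[√-345].
7069 ∤ -1380, so 7069 is unramified.
(-345/7069) = 6724^3534 mod 7069 = 1, giving Legendre symbol 1.
Legendre symbol 1 ⇒ 7069 is split.

split — (7069) = 𝔭₁𝔭₂ with 𝔭₁ ≠ 𝔭₂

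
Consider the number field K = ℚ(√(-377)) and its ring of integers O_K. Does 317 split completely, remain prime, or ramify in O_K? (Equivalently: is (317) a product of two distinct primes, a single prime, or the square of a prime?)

-377 mod 4 = 3, hence disc K = 4·(-377) = -1508 and O_K = ℤ[√-377].
317 ∤ -1508, so 317 is unramified.
Legendre symbol by Euler's criterion: (-377/317) ≡ (-377)^158 ≡ 1 (mod 317), i.e. (-377/317) = 1.
Legendre symbol 1 ⇒ 317 is split.

splits completely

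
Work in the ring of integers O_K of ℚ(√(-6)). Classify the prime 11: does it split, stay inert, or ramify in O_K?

Since -6 ≢ 1 mod 4, the ring of integers is ℤ[√-6] with discriminant 4·(-6) = -24.
Since gcd(11, -24) = 1 the prime 11 does not ramify.
(-6/11) = 5^5 mod 11 = 1, giving Legendre symbol 1.
d is a quadratic residue mod p, hence 11 splits in O_K.

11 splits in O_K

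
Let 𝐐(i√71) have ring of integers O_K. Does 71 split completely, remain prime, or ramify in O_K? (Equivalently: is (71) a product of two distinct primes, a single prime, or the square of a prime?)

ramified — (71) = 𝔭²

Since -71 ≡ 1 mod 4, the ring of integers is ℤ[(1+√-71)/2] with discriminant -71.
Ramification test: 71 | -71. The prime 71 ramifies in K.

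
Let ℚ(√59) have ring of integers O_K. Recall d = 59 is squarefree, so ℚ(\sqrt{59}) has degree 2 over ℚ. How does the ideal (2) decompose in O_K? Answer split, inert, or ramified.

59 mod 4 = 3, hence disc K = 4·59 = 236 and O_K = ℤ[√59].
2 divides disc(K) = 236, so 2 ramifies.

2 is ramified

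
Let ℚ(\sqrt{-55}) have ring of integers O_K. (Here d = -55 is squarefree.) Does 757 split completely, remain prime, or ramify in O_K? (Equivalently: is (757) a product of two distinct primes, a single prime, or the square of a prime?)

Since -55 ≡ 1 mod 4, the ring of integers is ℤ[(1+√-55)/2] with discriminant -55.
757 ∤ -55, so 757 is unramified.
Euler's criterion: (-55)^378 mod 757 = 756. Thus (-55|757) = -1.
d is a non-residue mod p, hence 757 remains inert in O_K.

inert — (757) stays prime in O_K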